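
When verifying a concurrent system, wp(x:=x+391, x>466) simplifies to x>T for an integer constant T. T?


Formula: wp(x:=E, P) = P[E/x] (substitute E for x in postcondition)
Step 1: Postcondition: x>466
Step 2: Substitute x+391 for x: x+391>466
Step 3: Solve for x: x > 466-391 = 75

75


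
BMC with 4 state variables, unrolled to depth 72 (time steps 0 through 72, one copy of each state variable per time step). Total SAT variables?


BMC unrolls to depth k, creating one copy of each state var for steps 0..k.
Step count = 72 + 1 = 73 (steps 0 through 72)
Vars per step = 4
Total = 4 * 73 = 292

292


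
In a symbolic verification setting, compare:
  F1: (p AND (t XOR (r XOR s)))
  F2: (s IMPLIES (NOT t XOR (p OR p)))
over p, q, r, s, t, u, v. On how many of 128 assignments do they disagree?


F1 = (p AND (t XOR (r XOR s)))
F2 = (s IMPLIES (NOT t XOR (p OR p)))
Evaluate both on each of 128 rows (bits = p,q,r,s,t,u,v):
  row 0 [0000000]: F1=0 F2=1 (differ) -> 1
  row 1 [0000001]: F1=0 F2=1 (differ) -> 1
  row 2 [0000010]: F1=0 F2=1 (differ) -> 1
  row 3 [0000011]: F1=0 F2=1 (differ) -> 1
  row 4 [0000100]: F1=0 F2=1 (differ) -> 1
  (every remaining row is evaluated the same way; all 128 results are listed next)
Full result column, 8 rows per line (p,q,r,s fixed per line; t,u,v runs 000..111 left to right):
  rows 0-7 [p,q,r,s=0000]: 11111111  (ones: 8)
  rows 8-15 [p,q,r,s=0001]: 11110000  (ones: 4)
  rows 16-23 [p,q,r,s=0010]: 11111111  (ones: 8)
  rows 24-31 [p,q,r,s=0011]: 11110000  (ones: 4)
  rows 32-39 [p,q,r,s=0100]: 11111111  (ones: 8)
  rows 40-47 [p,q,r,s=0101]: 11110000  (ones: 4)
  rows 48-55 [p,q,r,s=0110]: 11111111  (ones: 8)
  rows 56-63 [p,q,r,s=0111]: 11110000  (ones: 4)
  rows 64-71 [p,q,r,s=1000]: 11110000  (ones: 4)
  rows 72-79 [p,q,r,s=1001]: 11111111  (ones: 8)
  rows 80-87 [p,q,r,s=1010]: 00001111  (ones: 4)
  rows 88-95 [p,q,r,s=1011]: 00000000  (ones: 0)
  rows 96-103 [p,q,r,s=1100]: 11110000  (ones: 4)
  rows 104-111 [p,q,r,s=1101]: 11111111  (ones: 8)
  rows 112-119 [p,q,r,s=1110]: 00001111  (ones: 4)
  rows 120-127 [p,q,r,s=1111]: 00000000  (ones: 0)
Disagreements = 8+4+8+4+8+4+8+4+4+8+4+0+4+8+4+0 = 80

80


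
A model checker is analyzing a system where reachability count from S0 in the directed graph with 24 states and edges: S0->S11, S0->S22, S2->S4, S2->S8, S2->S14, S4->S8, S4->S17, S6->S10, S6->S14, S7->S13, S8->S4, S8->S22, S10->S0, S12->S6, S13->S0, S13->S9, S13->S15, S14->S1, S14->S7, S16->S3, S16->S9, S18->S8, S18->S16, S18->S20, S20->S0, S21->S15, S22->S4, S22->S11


BFS from S0:
  layer 0: {S0}
  layer 1: {S11, S22}
  layer 2: {S4}
  layer 3: {S8, S17}
Reachable set: {S0, S4, S8, S11, S17, S22}
Count = 6

6


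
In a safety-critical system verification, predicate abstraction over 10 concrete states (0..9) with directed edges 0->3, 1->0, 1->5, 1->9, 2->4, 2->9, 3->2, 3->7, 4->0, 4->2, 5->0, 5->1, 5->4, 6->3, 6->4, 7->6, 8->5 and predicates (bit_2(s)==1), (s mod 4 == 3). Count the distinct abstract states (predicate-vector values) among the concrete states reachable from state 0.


BFS from 0:
Concrete reachable: {0, 2, 3, 4, 6, 7, 9}
Abstract via predicates (bit_2(s)==1), (s mod 4 == 3):
  (0,0) <- {0, 2, 9}
  (0,1) <- {3}
  (1,0) <- {4, 6}
  (1,1) <- {7}
Distinct abstract states = 4

4


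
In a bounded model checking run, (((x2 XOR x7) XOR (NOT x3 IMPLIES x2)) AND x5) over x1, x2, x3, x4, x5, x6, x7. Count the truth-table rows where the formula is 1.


Formula: (((x2 XOR x7) XOR (NOT x3 IMPLIES x2)) AND x5) over 7 vars (128 rows)
Evaluate each row (x1, x2, x3, x4, x5, x6, x7 as bits, MSB first):
  row 0 [0000000]: (((0 XOR 0) XOR (NOT 0 IMPLIES 0)) AND 0) -> 0
  row 1 [0000001]: (((0 XOR 1) XOR (NOT 0 IMPLIES 0)) AND 0) -> 0
  row 2 [0000010]: (((0 XOR 0) XOR (NOT 0 IMPLIES 0)) AND 0) -> 0
  row 3 [0000011]: (((0 XOR 1) XOR (NOT 0 IMPLIES 0)) AND 0) -> 0
  row 4 [0000100]: (((0 XOR 0) XOR (NOT 0 IMPLIES 0)) AND 1) -> 0
  (every remaining row is evaluated the same way; all 128 results are listed next)
Full result column, 8 rows per line (x1,x2,x3,x4 fixed per line; x5,x6,x7 runs 000..111 left to right):
  rows 0-7 [x1,x2,x3,x4=0000]: 00000101  (ones: 2)
  rows 8-15 [x1,x2,x3,x4=0001]: 00000101  (ones: 2)
  rows 16-23 [x1,x2,x3,x4=0010]: 00001010  (ones: 2)
  rows 24-31 [x1,x2,x3,x4=0011]: 00001010  (ones: 2)
  rows 32-39 [x1,x2,x3,x4=0100]: 00000101  (ones: 2)
  rows 40-47 [x1,x2,x3,x4=0101]: 00000101  (ones: 2)
  rows 48-55 [x1,x2,x3,x4=0110]: 00000101  (ones: 2)
  rows 56-63 [x1,x2,x3,x4=0111]: 00000101  (ones: 2)
  rows 64-71 [x1,x2,x3,x4=1000]: 00000101  (ones: 2)
  rows 72-79 [x1,x2,x3,x4=1001]: 00000101  (ones: 2)
  rows 80-87 [x1,x2,x3,x4=1010]: 00001010  (ones: 2)
  rows 88-95 [x1,x2,x3,x4=1011]: 00001010  (ones: 2)
  rows 96-103 [x1,x2,x3,x4=1100]: 00000101  (ones: 2)
  rows 104-111 [x1,x2,x3,x4=1101]: 00000101  (ones: 2)
  rows 112-119 [x1,x2,x3,x4=1110]: 00000101  (ones: 2)
  rows 120-127 [x1,x2,x3,x4=1111]: 00000101  (ones: 2)
Count of 1-rows = 2+2+2+2+2+2+2+2+2+2+2+2+2+2+2+2 = 32

32


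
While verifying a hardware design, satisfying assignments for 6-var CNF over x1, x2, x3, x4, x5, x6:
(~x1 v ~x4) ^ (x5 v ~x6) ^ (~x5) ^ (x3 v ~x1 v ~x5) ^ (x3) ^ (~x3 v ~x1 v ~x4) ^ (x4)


CNF with 7 clauses over 6 vars (64 assignments).
An assignment satisfies CNF iff every clause has >=1 true literal.
Check each row (bits = x1,x2,x3,x4,x5,x6; clause T/F shown):
  row 0 [000000]: clauses=TTTTFTF -> 0
  row 1 [000001]: clauses=TFTTFTF -> 0
  row 2 [000010]: clauses=TTFTFTF -> 0
  row 3 [000011]: clauses=TTFTFTF -> 0
  row 4 [000100]: clauses=TTTTFTT -> 0
  (every remaining row is evaluated the same way; all 64 results are listed next)
Full result column, 8 rows per line (x1,x2,x3 fixed per line; x4,x5,x6 runs 000..111 left to right):
  rows 0-7 [x1,x2,x3=000]: 00000000  (ones: 0)
  rows 8-15 [x1,x2,x3=001]: 00001000  (ones: 1)
  rows 16-23 [x1,x2,x3=010]: 00000000  (ones: 0)
  rows 24-31 [x1,x2,x3=011]: 00001000  (ones: 1)
  rows 32-39 [x1,x2,x3=100]: 00000000  (ones: 0)
  rows 40-47 [x1,x2,x3=101]: 00000000  (ones: 0)
  rows 48-55 [x1,x2,x3=110]: 00000000  (ones: 0)
  rows 56-63 [x1,x2,x3=111]: 00000000  (ones: 0)
Satisfying assignments = 0+1+0+1+0+0+0+0 = 2

2


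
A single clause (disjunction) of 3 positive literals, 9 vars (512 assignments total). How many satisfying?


Step 1: Total=2^9=512
Step 2: Unsat when all 3 false: 2^6=64
Step 3: Sat=512-64=448

448


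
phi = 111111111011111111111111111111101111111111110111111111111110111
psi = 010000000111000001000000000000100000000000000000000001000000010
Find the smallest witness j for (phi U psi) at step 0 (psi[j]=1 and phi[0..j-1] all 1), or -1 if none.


(phi U psi) at 0: need smallest j with psi[j]=1 and phi[i]=1 for all i in [0,j).
Scan from step 0:
  step 0: phi=1, psi=0 -> continue
  step 1: psi=1 and phi held for [0,1) -> witness found
Witness step = 1

1


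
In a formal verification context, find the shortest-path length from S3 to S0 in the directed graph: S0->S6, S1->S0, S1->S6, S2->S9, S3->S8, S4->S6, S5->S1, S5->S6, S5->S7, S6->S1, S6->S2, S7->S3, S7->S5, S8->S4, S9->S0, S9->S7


BFS layer-by-layer from S3:
  dist 0: {S3}
  dist 1: {S8}
  dist 2: {S4}
  dist 3: {S6}
  dist 4: {S1, S2}
  dist 5: {S0, S9}
  -> S0 reached at distance 5
Shortest path length = 5

5


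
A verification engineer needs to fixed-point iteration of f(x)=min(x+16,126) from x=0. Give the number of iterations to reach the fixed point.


Step 1: x=0, cap=126, increment=16
Step 2: x grows by 16 each step until capped at 126; fixed point is x=126
Step 3: iterations = ceil(126/16) = 8

8


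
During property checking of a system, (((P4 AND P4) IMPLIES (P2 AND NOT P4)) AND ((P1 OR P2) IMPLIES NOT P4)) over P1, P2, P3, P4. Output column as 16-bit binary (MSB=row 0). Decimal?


Formula: (((P4 AND P4) IMPLIES (P2 AND NOT P4)) AND ((P1 OR P2) IMPLIES NOT P4)) over P1, P2, P3, P4 (16 rows)
Evaluate each row (bits = P1,P2,P3,P4, MSB first):
  row 0 [0000]: (((0 AND 0) IMPLIES (0 AND NOT 0)) AND ((0 OR 0) IMPLIES NOT 0)) -> 1
  row 1 [0001]: (((1 AND 1) IMPLIES (0 AND NOT 1)) AND ((0 OR 0) IMPLIES NOT 1)) -> 0
  row 2 [0010]: (((0 AND 0) IMPLIES (0 AND NOT 0)) AND ((0 OR 0) IMPLIES NOT 0)) -> 1
  row 3 [0011]: (((1 AND 1) IMPLIES (0 AND NOT 1)) AND ((0 OR 0) IMPLIES NOT 1)) -> 0
  row 4 [0100]: (((0 AND 0) IMPLIES (1 AND NOT 0)) AND ((0 OR 1) IMPLIES NOT 0)) -> 1
  row 5 [0101]: (((1 AND 1) IMPLIES (1 AND NOT 1)) AND ((0 OR 1) IMPLIES NOT 1)) -> 0
  row 6 [0110]: (((0 AND 0) IMPLIES (1 AND NOT 0)) AND ((0 OR 1) IMPLIES NOT 0)) -> 1
  row 7 [0111]: (((1 AND 1) IMPLIES (1 AND NOT 1)) AND ((0 OR 1) IMPLIES NOT 1)) -> 0
  row 8 [1000]: (((0 AND 0) IMPLIES (0 AND NOT 0)) AND ((1 OR 0) IMPLIES NOT 0)) -> 1
  row 9 [1001]: (((1 AND 1) IMPLIES (0 AND NOT 1)) AND ((1 OR 0) IMPLIES NOT 1)) -> 0
  row 10 [1010]: (((0 AND 0) IMPLIES (0 AND NOT 0)) AND ((1 OR 0) IMPLIES NOT 0)) -> 1
  row 11 [1011]: (((1 AND 1) IMPLIES (0 AND NOT 1)) AND ((1 OR 0) IMPLIES NOT 1)) -> 0
  row 12 [1100]: (((0 AND 0) IMPLIES (1 AND NOT 0)) AND ((1 OR 1) IMPLIES NOT 0)) -> 1
  row 13 [1101]: (((1 AND 1) IMPLIES (1 AND NOT 1)) AND ((1 OR 1) IMPLIES NOT 1)) -> 0
  row 14 [1110]: (((0 AND 0) IMPLIES (1 AND NOT 0)) AND ((1 OR 1) IMPLIES NOT 0)) -> 1
  row 15 [1111]: (((1 AND 1) IMPLIES (1 AND NOT 1)) AND ((1 OR 1) IMPLIES NOT 1)) -> 0
Full result column, 4 rows per line (P1,P2 fixed per line; P3,P4 runs 00..11 left to right):
  rows 0-3 [P1,P2=00]: 1010  = hex A
  rows 4-7 [P1,P2=01]: 1010  = hex A
  rows 8-11 [P1,P2=10]: 1010  = hex A
  rows 12-15 [P1,P2=11]: 1010  = hex A
Output column (row 0 .. row 15) = 1010101010101010
Output column grouped in 4s = 1010 1010 1010 1010 = 0xAAAA
Convert to decimal digit by digit (value = value*16 + digit):
  A -> 10
  10*16 + 10 (A) = 170
  170*16 + 10 (A) = 2730
  2730*16 + 10 (A) = 43690
Decimal = 43690

43690


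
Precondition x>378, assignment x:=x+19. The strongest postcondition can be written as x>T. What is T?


Formula: sp(P, x:=E) = exists old_x. (x = E[old_x/x]) AND P[old_x/x] (old_x is the value of x before the assignment; eliminate old_x by solving x = E[old_x/x] for old_x)
Step 1: Precondition P: x>378, i.e. old_x > 378
Step 2: Assignment gives x = old_x + 19, so old_x = x - 19
Step 3: Substitute into P: x - 19 > 378
Step 4: Simplify: x > 378+19 = 397

397


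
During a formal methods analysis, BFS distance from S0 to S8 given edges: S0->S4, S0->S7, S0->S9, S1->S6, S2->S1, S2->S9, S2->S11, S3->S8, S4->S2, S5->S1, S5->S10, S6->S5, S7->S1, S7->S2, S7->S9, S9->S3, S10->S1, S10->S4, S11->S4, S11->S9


BFS layer-by-layer from S0:
  dist 0: {S0}
  dist 1: {S4, S7, S9}
  dist 2: {S1, S2, S3}
  dist 3: {S6, S8, S11}
  -> S8 reached at distance 3
Shortest path length = 3

3


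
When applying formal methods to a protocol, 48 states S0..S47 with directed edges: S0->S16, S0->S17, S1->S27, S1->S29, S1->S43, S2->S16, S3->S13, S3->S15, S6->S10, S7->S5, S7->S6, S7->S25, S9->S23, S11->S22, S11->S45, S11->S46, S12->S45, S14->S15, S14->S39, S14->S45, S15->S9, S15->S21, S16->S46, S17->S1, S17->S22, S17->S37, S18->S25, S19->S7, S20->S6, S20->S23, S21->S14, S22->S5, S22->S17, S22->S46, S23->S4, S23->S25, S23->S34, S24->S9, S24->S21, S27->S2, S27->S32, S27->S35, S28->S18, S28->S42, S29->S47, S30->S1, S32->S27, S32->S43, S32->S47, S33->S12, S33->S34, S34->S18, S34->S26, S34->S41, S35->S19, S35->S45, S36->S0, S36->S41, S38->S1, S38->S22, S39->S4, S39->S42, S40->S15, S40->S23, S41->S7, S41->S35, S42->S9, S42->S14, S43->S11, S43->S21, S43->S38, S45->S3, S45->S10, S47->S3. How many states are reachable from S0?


BFS from S0:
  layer 0: {S0}
  layer 1: {S16, S17}
  layer 2: {S1, S22, S37, S46}
  layer 3: {S5, S27, S29, S43}
  layer 4: {S2, S11, S21, S32, S35, S38, S47}
  layer 5: {S3, S14, S19, S45}
  layer 6: {S7, S10, S13, S15, S39}
  layer 7: {S4, S6, S9, S25, S42}
  layer 8: {S23}
  layer 9: {S34}
  layer 10: {S18, S26, S41}
Reachable set: {S0, S1, S2, S3, S4, S5, S6, S7, S9, S10, S11, S13, S14, S15, S16, S17, S18, S19, S21, S22, S23, S25, S26, S27, S29, S32, S34, S35, S37, S38, S39, S41, S42, S43, S45, S46, S47}
Count = 37

37


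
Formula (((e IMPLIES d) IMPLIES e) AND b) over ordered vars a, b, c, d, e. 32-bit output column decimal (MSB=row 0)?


Formula: (((e IMPLIES d) IMPLIES e) AND b) over a, b, c, d, e (32 rows)
Evaluate each row (bits = a,b,c,d,e, MSB first):
  row 0 [00000]: (((0 IMPLIES 0) IMPLIES 0) AND 0) -> 0
  row 1 [00001]: (((1 IMPLIES 0) IMPLIES 1) AND 0) -> 0
  row 2 [00010]: (((0 IMPLIES 1) IMPLIES 0) AND 0) -> 0
  row 3 [00011]: (((1 IMPLIES 1) IMPLIES 1) AND 0) -> 0
  row 4 [00100]: (((0 IMPLIES 0) IMPLIES 0) AND 0) -> 0
  row 5 [00101]: (((1 IMPLIES 0) IMPLIES 1) AND 0) -> 0
  row 6 [00110]: (((0 IMPLIES 1) IMPLIES 0) AND 0) -> 0
  row 7 [00111]: (((1 IMPLIES 1) IMPLIES 1) AND 0) -> 0
  row 8 [01000]: (((0 IMPLIES 0) IMPLIES 0) AND 1) -> 0
  row 9 [01001]: (((1 IMPLIES 0) IMPLIES 1) AND 1) -> 1
  row 10 [01010]: (((0 IMPLIES 1) IMPLIES 0) AND 1) -> 0
  row 11 [01011]: (((1 IMPLIES 1) IMPLIES 1) AND 1) -> 1
  row 12 [01100]: (((0 IMPLIES 0) IMPLIES 0) AND 1) -> 0
  row 13 [01101]: (((1 IMPLIES 0) IMPLIES 1) AND 1) -> 1
  row 14 [01110]: (((0 IMPLIES 1) IMPLIES 0) AND 1) -> 0
  row 15 [01111]: (((1 IMPLIES 1) IMPLIES 1) AND 1) -> 1
  row 16 [10000]: (((0 IMPLIES 0) IMPLIES 0) AND 0) -> 0
  row 17 [10001]: (((1 IMPLIES 0) IMPLIES 1) AND 0) -> 0
  row 18 [10010]: (((0 IMPLIES 1) IMPLIES 0) AND 0) -> 0
  row 19 [10011]: (((1 IMPLIES 1) IMPLIES 1) AND 0) -> 0
  row 20 [10100]: (((0 IMPLIES 0) IMPLIES 0) AND 0) -> 0
  row 21 [10101]: (((1 IMPLIES 0) IMPLIES 1) AND 0) -> 0
  row 22 [10110]: (((0 IMPLIES 1) IMPLIES 0) AND 0) -> 0
  row 23 [10111]: (((1 IMPLIES 1) IMPLIES 1) AND 0) -> 0
  row 24 [11000]: (((0 IMPLIES 0) IMPLIES 0) AND 1) -> 0
  row 25 [11001]: (((1 IMPLIES 0) IMPLIES 1) AND 1) -> 1
  row 26 [11010]: (((0 IMPLIES 1) IMPLIES 0) AND 1) -> 0
  row 27 [11011]: (((1 IMPLIES 1) IMPLIES 1) AND 1) -> 1
  row 28 [11100]: (((0 IMPLIES 0) IMPLIES 0) AND 1) -> 0
  row 29 [11101]: (((1 IMPLIES 0) IMPLIES 1) AND 1) -> 1
  row 30 [11110]: (((0 IMPLIES 1) IMPLIES 0) AND 1) -> 0
  row 31 [11111]: (((1 IMPLIES 1) IMPLIES 1) AND 1) -> 1
Full result column, 4 rows per line (a,b,c fixed per line; d,e runs 00..11 left to right):
  rows 0-3 [a,b,c=000]: 0000  = hex 0
  rows 4-7 [a,b,c=001]: 0000  = hex 0
  rows 8-11 [a,b,c=010]: 0101  = hex 5
  rows 12-15 [a,b,c=011]: 0101  = hex 5
  rows 16-19 [a,b,c=100]: 0000  = hex 0
  rows 20-23 [a,b,c=101]: 0000  = hex 0
  rows 24-27 [a,b,c=110]: 0101  = hex 5
  rows 28-31 [a,b,c=111]: 0101  = hex 5
Output column (row 0 .. row 31) = 00000000010101010000000001010101
Output column grouped in 4s = 0000 0000 0101 0101 0000 0000 0101 0101 = 0x00550055
Convert to decimal digit by digit (value = value*16 + digit):
  0 -> 0
  0*16 + 0 = 0
  0*16 + 5 = 5
  5*16 + 5 = 85
  85*16 + 0 = 1360
  1360*16 + 0 = 21760
  21760*16 + 5 = 348165
  348165*16 + 5 = 5570645
Decimal = 5570645

5570645


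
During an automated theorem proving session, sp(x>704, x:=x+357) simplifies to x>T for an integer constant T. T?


Formula: sp(P, x:=E) = exists old_x. (x = E[old_x/x]) AND P[old_x/x] (old_x is the value of x before the assignment; eliminate old_x by solving x = E[old_x/x] for old_x)
Step 1: Precondition P: x>704, i.e. old_x > 704
Step 2: Assignment gives x = old_x + 357, so old_x = x - 357
Step 3: Substitute into P: x - 357 > 704
Step 4: Simplify: x > 704+357 = 1061

1061


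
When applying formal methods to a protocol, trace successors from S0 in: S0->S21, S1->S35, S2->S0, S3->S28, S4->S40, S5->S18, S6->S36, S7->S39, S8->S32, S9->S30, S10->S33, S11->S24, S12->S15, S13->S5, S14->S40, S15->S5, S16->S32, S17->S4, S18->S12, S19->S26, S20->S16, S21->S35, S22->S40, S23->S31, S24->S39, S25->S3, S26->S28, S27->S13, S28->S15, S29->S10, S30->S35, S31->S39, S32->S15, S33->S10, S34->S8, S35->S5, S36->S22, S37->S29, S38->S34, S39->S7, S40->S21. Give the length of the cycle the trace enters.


Trace from S0 until a state repeats:
  S0 -> S21 -> S35 -> S5 -> S18 -> S12 -> S15 -> S5
S5 first seen at step 3, revisited at step 7.
Cycle length = 7 - 3 = 4

4


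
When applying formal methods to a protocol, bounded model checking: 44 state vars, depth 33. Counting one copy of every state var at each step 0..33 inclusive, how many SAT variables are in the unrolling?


BMC unrolls to depth k, creating one copy of each state var for steps 0..k.
Step count = 33 + 1 = 34 (steps 0 through 33)
Vars per step = 44
Total = 44 * 34 = 1496

1496


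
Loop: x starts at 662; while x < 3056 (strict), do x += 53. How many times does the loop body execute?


Step 1: x goes from 662 toward 3056 by 53; the body runs while x<3056, so iterations = ceil((bound-start)/step)
Step 2: Distance=2394
Step 3: ceil(2394/53)=46

46


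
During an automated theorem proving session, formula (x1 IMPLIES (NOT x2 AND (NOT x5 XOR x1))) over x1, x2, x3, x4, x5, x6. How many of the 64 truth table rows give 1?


Formula: (x1 IMPLIES (NOT x2 AND (NOT x5 XOR x1))) over 6 vars (64 rows)
Evaluate each row (x1, x2, x3, x4, x5, x6 as bits, MSB first):
  row 0 [000000]: (0 IMPLIES (NOT 0 AND (NOT 0 XOR 0))) -> 1
  row 1 [000001]: (0 IMPLIES (NOT 0 AND (NOT 0 XOR 0))) -> 1
  row 2 [000010]: (0 IMPLIES (NOT 0 AND (NOT 1 XOR 0))) -> 1
  row 3 [000011]: (0 IMPLIES (NOT 0 AND (NOT 1 XOR 0))) -> 1
  row 4 [000100]: (0 IMPLIES (NOT 0 AND (NOT 0 XOR 0))) -> 1
  (every remaining row is evaluated the same way; all 64 results are listed next)
Full result column, 8 rows per line (x1,x2,x3 fixed per line; x4,x5,x6 runs 000..111 left to right):
  rows 0-7 [x1,x2,x3=000]: 11111111  (ones: 8)
  rows 8-15 [x1,x2,x3=001]: 11111111  (ones: 8)
  rows 16-23 [x1,x2,x3=010]: 11111111  (ones: 8)
  rows 24-31 [x1,x2,x3=011]: 11111111  (ones: 8)
  rows 32-39 [x1,x2,x3=100]: 00110011  (ones: 4)
  rows 40-47 [x1,x2,x3=101]: 00110011  (ones: 4)
  rows 48-55 [x1,x2,x3=110]: 00000000  (ones: 0)
  rows 56-63 [x1,x2,x3=111]: 00000000  (ones: 0)
Count of 1-rows = 8+8+8+8+4+4+0+0 = 40

40


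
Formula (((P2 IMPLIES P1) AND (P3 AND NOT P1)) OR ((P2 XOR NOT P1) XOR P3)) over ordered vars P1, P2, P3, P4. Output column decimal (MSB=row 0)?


Formula: (((P2 IMPLIES P1) AND (P3 AND NOT P1)) OR ((P2 XOR NOT P1) XOR P3)) over P1, P2, P3, P4 (16 rows)
Evaluate each row (bits = P1,P2,P3,P4, MSB first):
  row 0 [0000]: (((0 IMPLIES 0) AND (0 AND NOT 0)) OR ((0 XOR NOT 0) XOR 0)) -> 1
  row 1 [0001]: (((0 IMPLIES 0) AND (0 AND NOT 0)) OR ((0 XOR NOT 0) XOR 0)) -> 1
  row 2 [0010]: (((0 IMPLIES 0) AND (1 AND NOT 0)) OR ((0 XOR NOT 0) XOR 1)) -> 1
  row 3 [0011]: (((0 IMPLIES 0) AND (1 AND NOT 0)) OR ((0 XOR NOT 0) XOR 1)) -> 1
  row 4 [0100]: (((1 IMPLIES 0) AND (0 AND NOT 0)) OR ((1 XOR NOT 0) XOR 0)) -> 0
  row 5 [0101]: (((1 IMPLIES 0) AND (0 AND NOT 0)) OR ((1 XOR NOT 0) XOR 0)) -> 0
  row 6 [0110]: (((1 IMPLIES 0) AND (1 AND NOT 0)) OR ((1 XOR NOT 0) XOR 1)) -> 1
  row 7 [0111]: (((1 IMPLIES 0) AND (1 AND NOT 0)) OR ((1 XOR NOT 0) XOR 1)) -> 1
  row 8 [1000]: (((0 IMPLIES 1) AND (0 AND NOT 1)) OR ((0 XOR NOT 1) XOR 0)) -> 0
  row 9 [1001]: (((0 IMPLIES 1) AND (0 AND NOT 1)) OR ((0 XOR NOT 1) XOR 0)) -> 0
  row 10 [1010]: (((0 IMPLIES 1) AND (1 AND NOT 1)) OR ((0 XOR NOT 1) XOR 1)) -> 1
  row 11 [1011]: (((0 IMPLIES 1) AND (1 AND NOT 1)) OR ((0 XOR NOT 1) XOR 1)) -> 1
  row 12 [1100]: (((1 IMPLIES 1) AND (0 AND NOT 1)) OR ((1 XOR NOT 1) XOR 0)) -> 1
  row 13 [1101]: (((1 IMPLIES 1) AND (0 AND NOT 1)) OR ((1 XOR NOT 1) XOR 0)) -> 1
  row 14 [1110]: (((1 IMPLIES 1) AND (1 AND NOT 1)) OR ((1 XOR NOT 1) XOR 1)) -> 0
  row 15 [1111]: (((1 IMPLIES 1) AND (1 AND NOT 1)) OR ((1 XOR NOT 1) XOR 1)) -> 0
Full result column, 4 rows per line (P1,P2 fixed per line; P3,P4 runs 00..11 left to right):
  rows 0-3 [P1,P2=00]: 1111  = hex F
  rows 4-7 [P1,P2=01]: 0011  = hex 3
  rows 8-11 [P1,P2=10]: 0011  = hex 3
  rows 12-15 [P1,P2=11]: 1100  = hex C
Output column (row 0 .. row 15) = 1111001100111100
Output column grouped in 4s = 1111 0011 0011 1100 = 0xF33C
Convert to decimal digit by digit (value = value*16 + digit):
  F -> 15
  15*16 + 3 = 243
  243*16 + 3 = 3891
  3891*16 + 12 (C) = 62268
Decimal = 62268

62268


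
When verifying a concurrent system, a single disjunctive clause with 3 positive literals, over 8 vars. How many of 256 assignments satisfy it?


Step 1: Total=2^8=256
Step 2: Unsat when all 3 false: 2^5=32
Step 3: Sat=256-32=224

224


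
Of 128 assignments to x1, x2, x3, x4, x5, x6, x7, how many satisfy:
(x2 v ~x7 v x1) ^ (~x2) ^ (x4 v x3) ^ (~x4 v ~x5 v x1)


CNF with 4 clauses over 7 vars (128 assignments).
An assignment satisfies CNF iff every clause has >=1 true literal.
Check each row (bits = x1,x2,x3,x4,x5,x6,x7; clause T/F shown):
  row 0 [0000000]: clauses=TTFT -> 0
  row 1 [0000001]: clauses=FTFT -> 0
  row 2 [0000010]: clauses=TTFT -> 0
  row 3 [0000011]: clauses=FTFT -> 0
  row 4 [0000100]: clauses=TTFT -> 0
  (every remaining row is evaluated the same way; all 128 results are listed next)
Full result column, 8 rows per line (x1,x2,x3,x4 fixed per line; x5,x6,x7 runs 000..111 left to right):
  rows 0-7 [x1,x2,x3,x4=0000]: 00000000  (ones: 0)
  rows 8-15 [x1,x2,x3,x4=0001]: 10100000  (ones: 2)
  rows 16-23 [x1,x2,x3,x4=0010]: 10101010  (ones: 4)
  rows 24-31 [x1,x2,x3,x4=0011]: 10100000  (ones: 2)
  rows 32-39 [x1,x2,x3,x4=0100]: 00000000  (ones: 0)
  rows 40-47 [x1,x2,x3,x4=0101]: 00000000  (ones: 0)
  rows 48-55 [x1,x2,x3,x4=0110]: 00000000  (ones: 0)
  rows 56-63 [x1,x2,x3,x4=0111]: 00000000  (ones: 0)
  rows 64-71 [x1,x2,x3,x4=1000]: 00000000  (ones: 0)
  rows 72-79 [x1,x2,x3,x4=1001]: 11111111  (ones: 8)
  rows 80-87 [x1,x2,x3,x4=1010]: 11111111  (ones: 8)
  rows 88-95 [x1,x2,x3,x4=1011]: 11111111  (ones: 8)
  rows 96-103 [x1,x2,x3,x4=1100]: 00000000  (ones: 0)
  rows 104-111 [x1,x2,x3,x4=1101]: 00000000  (ones: 0)
  rows 112-119 [x1,x2,x3,x4=1110]: 00000000  (ones: 0)
  rows 120-127 [x1,x2,x3,x4=1111]: 00000000  (ones: 0)
Satisfying assignments = 0+2+4+2+0+0+0+0+0+8+8+8+0+0+0+0 = 32

32


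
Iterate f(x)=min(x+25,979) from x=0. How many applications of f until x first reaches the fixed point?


Step 1: x=0, cap=979, increment=25
Step 2: x grows by 25 each step until capped at 979; fixed point is x=979
Step 3: iterations = ceil(979/25) = 40

40


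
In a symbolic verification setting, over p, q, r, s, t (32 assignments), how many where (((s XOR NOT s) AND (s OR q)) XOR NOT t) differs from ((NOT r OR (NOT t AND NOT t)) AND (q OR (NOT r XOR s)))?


F1 = (((s XOR NOT s) AND (s OR q)) XOR NOT t)
F2 = ((NOT r OR (NOT t AND NOT t)) AND (q OR (NOT r XOR s)))
Evaluate both on each of 32 rows (bits = p,q,r,s,t):
  row 0 [00000]: F1=1 F2=1 -> 0
  row 1 [00001]: F1=0 F2=1 (differ) -> 1
  row 2 [00010]: F1=0 F2=0 -> 0
  row 3 [00011]: F1=1 F2=0 (differ) -> 1
  row 4 [00100]: F1=1 F2=0 (differ) -> 1
  row 5 [00101]: F1=0 F2=0 -> 0
  row 6 [00110]: F1=0 F2=1 (differ) -> 1
  row 7 [00111]: F1=1 F2=0 (differ) -> 1
  row 8 [01000]: F1=0 F2=1 (differ) -> 1
  row 9 [01001]: F1=1 F2=1 -> 0
  row 10 [01010]: F1=0 F2=1 (differ) -> 1
  row 11 [01011]: F1=1 F2=1 -> 0
  row 12 [01100]: F1=0 F2=1 (differ) -> 1
  row 13 [01101]: F1=1 F2=0 (differ) -> 1
  row 14 [01110]: F1=0 F2=1 (differ) -> 1
  row 15 [01111]: F1=1 F2=0 (differ) -> 1
  row 16 [10000]: F1=1 F2=1 -> 0
  row 17 [10001]: F1=0 F2=1 (differ) -> 1
  row 18 [10010]: F1=0 F2=0 -> 0
  row 19 [10011]: F1=1 F2=0 (differ) -> 1
  row 20 [10100]: F1=1 F2=0 (differ) -> 1
  row 21 [10101]: F1=0 F2=0 -> 0
  row 22 [10110]: F1=0 F2=1 (differ) -> 1
  row 23 [10111]: F1=1 F2=0 (differ) -> 1
  row 24 [11000]: F1=0 F2=1 (differ) -> 1
  row 25 [11001]: F1=1 F2=1 -> 0
  row 26 [11010]: F1=0 F2=1 (differ) -> 1
  row 27 [11011]: F1=1 F2=1 -> 0
  row 28 [11100]: F1=0 F2=1 (differ) -> 1
  row 29 [11101]: F1=1 F2=0 (differ) -> 1
  row 30 [11110]: F1=0 F2=1 (differ) -> 1
  row 31 [11111]: F1=1 F2=0 (differ) -> 1
Full result column, 8 rows per line (p,q fixed per line; r,s,t runs 000..111 left to right):
  rows 0-7 [p,q=00]: 01011011  (ones: 5)
  rows 8-15 [p,q=01]: 10101111  (ones: 6)
  rows 16-23 [p,q=10]: 01011011  (ones: 5)
  rows 24-31 [p,q=11]: 10101111  (ones: 6)
Disagreements = 5+6+5+6 = 22

22


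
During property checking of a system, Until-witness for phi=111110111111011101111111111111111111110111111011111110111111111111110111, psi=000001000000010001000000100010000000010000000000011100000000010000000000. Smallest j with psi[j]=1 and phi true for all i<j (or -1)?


(phi U psi) at 0: need smallest j with psi[j]=1 and phi[i]=1 for all i in [0,j).
Scan from step 0:
  step 0: phi=1, psi=0 -> continue
  step 1: phi=1, psi=0 -> continue
  step 2: phi=1, psi=0 -> continue
  step 3: phi=1, psi=0 -> continue
  step 5: psi=1 and phi held for [0,5) -> witness found
Witness step = 5

5


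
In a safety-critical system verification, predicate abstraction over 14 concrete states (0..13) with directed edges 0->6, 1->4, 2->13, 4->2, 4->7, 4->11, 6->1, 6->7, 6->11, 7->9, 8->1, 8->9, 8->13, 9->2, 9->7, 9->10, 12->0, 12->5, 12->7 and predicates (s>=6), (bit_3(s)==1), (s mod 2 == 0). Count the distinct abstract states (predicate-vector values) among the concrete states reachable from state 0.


BFS from 0:
Concrete reachable: {0, 1, 2, 4, 6, 7, 9, 10, 11, 13}
Abstract via predicates (s>=6), (bit_3(s)==1), (s mod 2 == 0):
  (0,0,0) <- {1}
  (0,0,1) <- {0, 2, 4}
  (1,0,0) <- {7}
  (1,0,1) <- {6}
  (1,1,0) <- {9, 11, 13}
  (1,1,1) <- {10}
Distinct abstract states = 6

6


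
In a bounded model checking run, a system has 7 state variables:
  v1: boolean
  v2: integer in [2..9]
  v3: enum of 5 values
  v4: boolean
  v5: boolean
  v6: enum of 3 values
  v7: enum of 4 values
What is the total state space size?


State space = product of domain sizes of all variables.
Domain sizes:
  v1 (boolean): 2
  v2 (integer in [2..9]): 8
  v3 (enum of 5 values): 5
  v4 (boolean): 2
  v5 (boolean): 2
  v6 (enum of 3 values): 3
  v7 (enum of 4 values): 4
Product = 2 * 8 * 5 * 2 * 2 * 3 * 4 = 3840

3840


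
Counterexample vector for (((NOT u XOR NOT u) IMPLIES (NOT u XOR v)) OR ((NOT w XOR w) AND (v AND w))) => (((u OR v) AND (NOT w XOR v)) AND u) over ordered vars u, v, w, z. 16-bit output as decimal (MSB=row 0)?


F1 = (((NOT u XOR NOT u) IMPLIES (NOT u XOR v)) OR ((NOT w XOR w) AND (v AND w)))
F2 = (((u OR v) AND (NOT w XOR v)) AND u)
Counterexample to F1=>F2 is where F1=1 and F2=0.
Evaluate each row (bits = u,v,w,z, MSB first):
  row 0 [0000]: F1=1 F2=0 -> F1&~F2 -> 1
  row 1 [0001]: F1=1 F2=0 -> F1&~F2 -> 1
  row 2 [0010]: F1=1 F2=0 -> F1&~F2 -> 1
  row 3 [0011]: F1=1 F2=0 -> F1&~F2 -> 1
  row 4 [0100]: F1=1 F2=0 -> F1&~F2 -> 1
  row 5 [0101]: F1=1 F2=0 -> F1&~F2 -> 1
  row 6 [0110]: F1=1 F2=0 -> F1&~F2 -> 1
  row 7 [0111]: F1=1 F2=0 -> F1&~F2 -> 1
  row 8 [1000]: F1=1 F2=1 -> F1&~F2 -> 0
  row 9 [1001]: F1=1 F2=1 -> F1&~F2 -> 0
  row 10 [1010]: F1=1 F2=0 -> F1&~F2 -> 1
  row 11 [1011]: F1=1 F2=0 -> F1&~F2 -> 1
  row 12 [1100]: F1=1 F2=0 -> F1&~F2 -> 1
  row 13 [1101]: F1=1 F2=0 -> F1&~F2 -> 1
  row 14 [1110]: F1=1 F2=1 -> F1&~F2 -> 0
  row 15 [1111]: F1=1 F2=1 -> F1&~F2 -> 0
Full result column, 4 rows per line (u,v fixed per line; w,z runs 00..11 left to right):
  rows 0-3 [u,v=00]: 1111  = hex F
  rows 4-7 [u,v=01]: 1111  = hex F
  rows 8-11 [u,v=10]: 0011  = hex 3
  rows 12-15 [u,v=11]: 1100  = hex C
Counterexample vector (row 0 .. row 15) = 1111111100111100
Output column grouped in 4s = 1111 1111 0011 1100 = 0xFF3C
Convert to decimal digit by digit (value = value*16 + digit):
  F -> 15
  15*16 + 15 (F) = 255
  255*16 + 3 = 4083
  4083*16 + 12 (C) = 65340
Decimal = 65340

65340


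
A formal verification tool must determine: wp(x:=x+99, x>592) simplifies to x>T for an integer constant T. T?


Formula: wp(x:=E, P) = P[E/x] (substitute E for x in postcondition)
Step 1: Postcondition: x>592
Step 2: Substitute x+99 for x: x+99>592
Step 3: Solve for x: x > 592-99 = 493

493


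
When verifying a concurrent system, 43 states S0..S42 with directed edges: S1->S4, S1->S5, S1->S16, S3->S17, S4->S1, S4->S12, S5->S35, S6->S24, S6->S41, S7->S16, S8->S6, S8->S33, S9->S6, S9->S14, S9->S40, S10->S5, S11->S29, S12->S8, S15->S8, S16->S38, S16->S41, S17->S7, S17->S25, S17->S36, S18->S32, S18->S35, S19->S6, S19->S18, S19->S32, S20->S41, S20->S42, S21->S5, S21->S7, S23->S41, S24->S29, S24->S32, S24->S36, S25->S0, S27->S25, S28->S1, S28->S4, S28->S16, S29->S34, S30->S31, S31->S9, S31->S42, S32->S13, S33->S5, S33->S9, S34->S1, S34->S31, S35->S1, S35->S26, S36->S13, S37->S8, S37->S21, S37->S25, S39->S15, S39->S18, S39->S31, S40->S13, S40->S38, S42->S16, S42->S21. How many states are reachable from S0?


BFS from S0:
  layer 0: {S0}
Reachable set: {S0}
Count = 1

1


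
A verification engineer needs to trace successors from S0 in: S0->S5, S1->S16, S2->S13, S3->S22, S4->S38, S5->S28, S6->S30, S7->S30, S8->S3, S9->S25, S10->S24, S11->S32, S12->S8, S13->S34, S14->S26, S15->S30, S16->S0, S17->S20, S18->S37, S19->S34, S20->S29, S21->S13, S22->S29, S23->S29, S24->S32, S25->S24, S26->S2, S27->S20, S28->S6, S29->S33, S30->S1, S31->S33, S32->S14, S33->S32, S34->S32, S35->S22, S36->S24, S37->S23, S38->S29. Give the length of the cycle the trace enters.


Trace from S0 until a state repeats:
  S0 -> S5 -> S28 -> S6 -> S30 -> S1 -> S16 -> S0
S0 first seen at step 0, revisited at step 7.
Cycle length = 7 - 0 = 7

7


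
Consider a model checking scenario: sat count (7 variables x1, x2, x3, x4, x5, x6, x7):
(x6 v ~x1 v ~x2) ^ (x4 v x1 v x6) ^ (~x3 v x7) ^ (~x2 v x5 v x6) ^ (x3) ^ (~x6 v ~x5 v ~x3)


CNF with 6 clauses over 7 vars (128 assignments).
An assignment satisfies CNF iff every clause has >=1 true literal.
Check each row (bits = x1,x2,x3,x4,x5,x6,x7; clause T/F shown):
  row 0 [0000000]: clauses=TFTTFT -> 0
  row 1 [0000001]: clauses=TFTTFT -> 0
  row 2 [0000010]: clauses=TTTTFT -> 0
  row 3 [0000011]: clauses=TTTTFT -> 0
  row 4 [0000100]: clauses=TFTTFT -> 0
  (every remaining row is evaluated the same way; all 128 results are listed next)
Full result column, 8 rows per line (x1,x2,x3,x4 fixed per line; x5,x6,x7 runs 000..111 left to right):
  rows 0-7 [x1,x2,x3,x4=0000]: 00000000  (ones: 0)
  rows 8-15 [x1,x2,x3,x4=0001]: 00000000  (ones: 0)
  rows 16-23 [x1,x2,x3,x4=0010]: 00010000  (ones: 1)
  rows 24-31 [x1,x2,x3,x4=0011]: 01010100  (ones: 3)
  rows 32-39 [x1,x2,x3,x4=0100]: 00000000  (ones: 0)
  rows 40-47 [x1,x2,x3,x4=0101]: 00000000  (ones: 0)
  rows 48-55 [x1,x2,x3,x4=0110]: 00010000  (ones: 1)
  rows 56-63 [x1,x2,x3,x4=0111]: 00010100  (ones: 2)
  rows 64-71 [x1,x2,x3,x4=1000]: 00000000  (ones: 0)
  rows 72-79 [x1,x2,x3,x4=1001]: 00000000  (ones: 0)
  rows 80-87 [x1,x2,x3,x4=1010]: 01010100  (ones: 3)
  rows 88-95 [x1,x2,x3,x4=1011]: 01010100  (ones: 3)
  rows 96-103 [x1,x2,x3,x4=1100]: 00000000  (ones: 0)
  rows 104-111 [x1,x2,x3,x4=1101]: 00000000  (ones: 0)
  rows 112-119 [x1,x2,x3,x4=1110]: 00010000  (ones: 1)
  rows 120-127 [x1,x2,x3,x4=1111]: 00010000  (ones: 1)
Satisfying assignments = 0+0+1+3+0+0+1+2+0+0+3+3+0+0+1+1 = 15

15


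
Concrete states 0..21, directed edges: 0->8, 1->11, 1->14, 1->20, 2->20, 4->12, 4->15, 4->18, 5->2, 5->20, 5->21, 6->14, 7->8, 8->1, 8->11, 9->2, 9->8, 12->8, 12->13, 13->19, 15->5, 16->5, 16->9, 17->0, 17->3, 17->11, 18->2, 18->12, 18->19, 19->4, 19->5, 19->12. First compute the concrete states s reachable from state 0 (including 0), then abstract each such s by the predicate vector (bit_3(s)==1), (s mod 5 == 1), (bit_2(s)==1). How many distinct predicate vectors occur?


BFS from 0:
Concrete reachable: {0, 1, 8, 11, 14, 20}
Abstract via predicates (bit_3(s)==1), (s mod 5 == 1), (bit_2(s)==1):
  (0,0,0) <- {0}
  (0,0,1) <- {20}
  (0,1,0) <- {1}
  (1,0,0) <- {8}
  (1,0,1) <- {14}
  (1,1,0) <- {11}
Distinct abstract states = 6

6


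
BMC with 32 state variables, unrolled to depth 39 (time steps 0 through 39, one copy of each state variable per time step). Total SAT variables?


BMC unrolls to depth k, creating one copy of each state var for steps 0..k.
Step count = 39 + 1 = 40 (steps 0 through 39)
Vars per step = 32
Total = 32 * 40 = 1280

1280


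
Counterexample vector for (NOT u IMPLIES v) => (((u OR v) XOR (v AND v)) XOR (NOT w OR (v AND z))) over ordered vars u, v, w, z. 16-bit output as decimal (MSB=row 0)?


F1 = (NOT u IMPLIES v)
F2 = (((u OR v) XOR (v AND v)) XOR (NOT w OR (v AND z)))
Counterexample to F1=>F2 is where F1=1 and F2=0.
Evaluate each row (bits = u,v,w,z, MSB first):
  row 0 [0000]: F1=0 F2=1 -> F1&~F2 -> 0
  row 1 [0001]: F1=0 F2=1 -> F1&~F2 -> 0
  row 2 [0010]: F1=0 F2=0 -> F1&~F2 -> 0
  row 3 [0011]: F1=0 F2=0 -> F1&~F2 -> 0
  row 4 [0100]: F1=1 F2=1 -> F1&~F2 -> 0
  row 5 [0101]: F1=1 F2=1 -> F1&~F2 -> 0
  row 6 [0110]: F1=1 F2=0 -> F1&~F2 -> 1
  row 7 [0111]: F1=1 F2=1 -> F1&~F2 -> 0
  row 8 [1000]: F1=1 F2=0 -> F1&~F2 -> 1
  row 9 [1001]: F1=1 F2=0 -> F1&~F2 -> 1
  row 10 [1010]: F1=1 F2=1 -> F1&~F2 -> 0
  row 11 [1011]: F1=1 F2=1 -> F1&~F2 -> 0
  row 12 [1100]: F1=1 F2=1 -> F1&~F2 -> 0
  row 13 [1101]: F1=1 F2=1 -> F1&~F2 -> 0
  row 14 [1110]: F1=1 F2=0 -> F1&~F2 -> 1
  row 15 [1111]: F1=1 F2=1 -> F1&~F2 -> 0
Full result column, 4 rows per line (u,v fixed per line; w,z runs 00..11 left to right):
  rows 0-3 [u,v=00]: 0000  = hex 0
  rows 4-7 [u,v=01]: 0010  = hex 2
  rows 8-11 [u,v=10]: 1100  = hex C
  rows 12-15 [u,v=11]: 0010  = hex 2
Counterexample vector (row 0 .. row 15) = 0000001011000010
Output column grouped in 4s = 0000 0010 1100 0010 = 0x02C2
Convert to decimal digit by digit (value = value*16 + digit):
  0 -> 0
  0*16 + 2 = 2
  2*16 + 12 (C) = 44
  44*16 + 2 = 706
Decimal = 706

706


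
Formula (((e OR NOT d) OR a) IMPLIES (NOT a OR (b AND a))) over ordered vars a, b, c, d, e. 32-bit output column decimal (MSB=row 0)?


Formula: (((e OR NOT d) OR a) IMPLIES (NOT a OR (b AND a))) over a, b, c, d, e (32 rows)
Evaluate each row (bits = a,b,c,d,e, MSB first):
  row 0 [00000]: (((0 OR NOT 0) OR 0) IMPLIES (NOT 0 OR (0 AND 0))) -> 1
  row 1 [00001]: (((1 OR NOT 0) OR 0) IMPLIES (NOT 0 OR (0 AND 0))) -> 1
  row 2 [00010]: (((0 OR NOT 1) OR 0) IMPLIES (NOT 0 OR (0 AND 0))) -> 1
  row 3 [00011]: (((1 OR NOT 1) OR 0) IMPLIES (NOT 0 OR (0 AND 0))) -> 1
  row 4 [00100]: (((0 OR NOT 0) OR 0) IMPLIES (NOT 0 OR (0 AND 0))) -> 1
  row 5 [00101]: (((1 OR NOT 0) OR 0) IMPLIES (NOT 0 OR (0 AND 0))) -> 1
  row 6 [00110]: (((0 OR NOT 1) OR 0) IMPLIES (NOT 0 OR (0 AND 0))) -> 1
  row 7 [00111]: (((1 OR NOT 1) OR 0) IMPLIES (NOT 0 OR (0 AND 0))) -> 1
  row 8 [01000]: (((0 OR NOT 0) OR 0) IMPLIES (NOT 0 OR (1 AND 0))) -> 1
  row 9 [01001]: (((1 OR NOT 0) OR 0) IMPLIES (NOT 0 OR (1 AND 0))) -> 1
  row 10 [01010]: (((0 OR NOT 1) OR 0) IMPLIES (NOT 0 OR (1 AND 0))) -> 1
  row 11 [01011]: (((1 OR NOT 1) OR 0) IMPLIES (NOT 0 OR (1 AND 0))) -> 1
  row 12 [01100]: (((0 OR NOT 0) OR 0) IMPLIES (NOT 0 OR (1 AND 0))) -> 1
  row 13 [01101]: (((1 OR NOT 0) OR 0) IMPLIES (NOT 0 OR (1 AND 0))) -> 1
  row 14 [01110]: (((0 OR NOT 1) OR 0) IMPLIES (NOT 0 OR (1 AND 0))) -> 1
  row 15 [01111]: (((1 OR NOT 1) OR 0) IMPLIES (NOT 0 OR (1 AND 0))) -> 1
  row 16 [10000]: (((0 OR NOT 0) OR 1) IMPLIES (NOT 1 OR (0 AND 1))) -> 0
  row 17 [10001]: (((1 OR NOT 0) OR 1) IMPLIES (NOT 1 OR (0 AND 1))) -> 0
  row 18 [10010]: (((0 OR NOT 1) OR 1) IMPLIES (NOT 1 OR (0 AND 1))) -> 0
  row 19 [10011]: (((1 OR NOT 1) OR 1) IMPLIES (NOT 1 OR (0 AND 1))) -> 0
  row 20 [10100]: (((0 OR NOT 0) OR 1) IMPLIES (NOT 1 OR (0 AND 1))) -> 0
  row 21 [10101]: (((1 OR NOT 0) OR 1) IMPLIES (NOT 1 OR (0 AND 1))) -> 0
  row 22 [10110]: (((0 OR NOT 1) OR 1) IMPLIES (NOT 1 OR (0 AND 1))) -> 0
  row 23 [10111]: (((1 OR NOT 1) OR 1) IMPLIES (NOT 1 OR (0 AND 1))) -> 0
  row 24 [11000]: (((0 OR NOT 0) OR 1) IMPLIES (NOT 1 OR (1 AND 1))) -> 1
  row 25 [11001]: (((1 OR NOT 0) OR 1) IMPLIES (NOT 1 OR (1 AND 1))) -> 1
  row 26 [11010]: (((0 OR NOT 1) OR 1) IMPLIES (NOT 1 OR (1 AND 1))) -> 1
  row 27 [11011]: (((1 OR NOT 1) OR 1) IMPLIES (NOT 1 OR (1 AND 1))) -> 1
  row 28 [11100]: (((0 OR NOT 0) OR 1) IMPLIES (NOT 1 OR (1 AND 1))) -> 1
  row 29 [11101]: (((1 OR NOT 0) OR 1) IMPLIES (NOT 1 OR (1 AND 1))) -> 1
  row 30 [11110]: (((0 OR NOT 1) OR 1) IMPLIES (NOT 1 OR (1 AND 1))) -> 1
  row 31 [11111]: (((1 OR NOT 1) OR 1) IMPLIES (NOT 1 OR (1 AND 1))) -> 1
Full result column, 4 rows per line (a,b,c fixed per line; d,e runs 00..11 left to right):
  rows 0-3 [a,b,c=000]: 1111  = hex F
  rows 4-7 [a,b,c=001]: 1111  = hex F
  rows 8-11 [a,b,c=010]: 1111  = hex F
  rows 12-15 [a,b,c=011]: 1111  = hex F
  rows 16-19 [a,b,c=100]: 0000  = hex 0
  rows 20-23 [a,b,c=101]: 0000  = hex 0
  rows 24-27 [a,b,c=110]: 1111  = hex F
  rows 28-31 [a,b,c=111]: 1111  = hex F
Output column (row 0 .. row 31) = 11111111111111110000000011111111
Output column grouped in 4s = 1111 1111 1111 1111 0000 0000 1111 1111 = 0xFFFF00FF
Convert to decimal digit by digit (value = value*16 + digit):
  F -> 15
  15*16 + 15 (F) = 255
  255*16 + 15 (F) = 4095
  4095*16 + 15 (F) = 65535
  65535*16 + 0 = 1048560
  1048560*16 + 0 = 16776960
  16776960*16 + 15 (F) = 268431375
  268431375*16 + 15 (F) = 4294902015
Decimal = 4294902015

4294902015


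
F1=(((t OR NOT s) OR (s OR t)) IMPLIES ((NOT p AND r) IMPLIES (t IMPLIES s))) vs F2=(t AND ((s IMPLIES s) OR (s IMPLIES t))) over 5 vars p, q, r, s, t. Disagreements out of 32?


F1 = (((t OR NOT s) OR (s OR t)) IMPLIES ((NOT p AND r) IMPLIES (t IMPLIES s)))
F2 = (t AND ((s IMPLIES s) OR (s IMPLIES t)))
Evaluate both on each of 32 rows (bits = p,q,r,s,t):
  row 0 [00000]: F1=1 F2=0 (differ) -> 1
  row 1 [00001]: F1=1 F2=1 -> 0
  row 2 [00010]: F1=1 F2=0 (differ) -> 1
  row 3 [00011]: F1=1 F2=1 -> 0
  row 4 [00100]: F1=1 F2=0 (differ) -> 1
  row 5 [00101]: F1=0 F2=1 (differ) -> 1
  row 6 [00110]: F1=1 F2=0 (differ) -> 1
  row 7 [00111]: F1=1 F2=1 -> 0
  row 8 [01000]: F1=1 F2=0 (differ) -> 1
  row 9 [01001]: F1=1 F2=1 -> 0
  row 10 [01010]: F1=1 F2=0 (differ) -> 1
  row 11 [01011]: F1=1 F2=1 -> 0
  row 12 [01100]: F1=1 F2=0 (differ) -> 1
  row 13 [01101]: F1=0 F2=1 (differ) -> 1
  row 14 [01110]: F1=1 F2=0 (differ) -> 1
  row 15 [01111]: F1=1 F2=1 -> 0
  row 16 [10000]: F1=1 F2=0 (differ) -> 1
  row 17 [10001]: F1=1 F2=1 -> 0
  row 18 [10010]: F1=1 F2=0 (differ) -> 1
  row 19 [10011]: F1=1 F2=1 -> 0
  row 20 [10100]: F1=1 F2=0 (differ) -> 1
  row 21 [10101]: F1=1 F2=1 -> 0
  row 22 [10110]: F1=1 F2=0 (differ) -> 1
  row 23 [10111]: F1=1 F2=1 -> 0
  row 24 [11000]: F1=1 F2=0 (differ) -> 1
  row 25 [11001]: F1=1 F2=1 -> 0
  row 26 [11010]: F1=1 F2=0 (differ) -> 1
  row 27 [11011]: F1=1 F2=1 -> 0
  row 28 [11100]: F1=1 F2=0 (differ) -> 1
  row 29 [11101]: F1=1 F2=1 -> 0
  row 30 [11110]: F1=1 F2=0 (differ) -> 1
  row 31 [11111]: F1=1 F2=1 -> 0
Full result column, 8 rows per line (p,q fixed per line; r,s,t runs 000..111 left to right):
  rows 0-7 [p,q=00]: 10101110  (ones: 5)
  rows 8-15 [p,q=01]: 10101110  (ones: 5)
  rows 16-23 [p,q=10]: 10101010  (ones: 4)
  rows 24-31 [p,q=11]: 10101010  (ones: 4)
Disagreements = 5+5+4+4 = 18

18


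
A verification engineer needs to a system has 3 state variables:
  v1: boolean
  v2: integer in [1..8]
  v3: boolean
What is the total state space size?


State space = product of domain sizes of all variables.
Domain sizes:
  v1 (boolean): 2
  v2 (integer in [1..8]): 8
  v3 (boolean): 2
Product = 2 * 8 * 2 = 32

32


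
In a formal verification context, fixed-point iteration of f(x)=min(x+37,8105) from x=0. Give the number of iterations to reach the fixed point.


Step 1: x=0, cap=8105, increment=37
Step 2: x grows by 37 each step until capped at 8105; fixed point is x=8105
Step 3: iterations = ceil(8105/37) = 220

220


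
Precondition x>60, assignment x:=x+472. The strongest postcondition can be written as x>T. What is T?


Formula: sp(P, x:=E) = exists old_x. (x = E[old_x/x]) AND P[old_x/x] (old_x is the value of x before the assignment; eliminate old_x by solving x = E[old_x/x] for old_x)
Step 1: Precondition P: x>60, i.e. old_x > 60
Step 2: Assignment gives x = old_x + 472, so old_x = x - 472
Step 3: Substitute into P: x - 472 > 60
Step 4: Simplify: x > 60+472 = 532

532


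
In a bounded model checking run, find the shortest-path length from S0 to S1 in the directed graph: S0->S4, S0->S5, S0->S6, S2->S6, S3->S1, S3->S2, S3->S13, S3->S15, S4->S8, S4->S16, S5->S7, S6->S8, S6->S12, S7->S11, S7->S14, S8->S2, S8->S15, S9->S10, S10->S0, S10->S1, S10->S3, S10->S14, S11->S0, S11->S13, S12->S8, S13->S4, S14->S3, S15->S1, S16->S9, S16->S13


BFS layer-by-layer from S0:
  dist 0: {S0}
  dist 1: {S4, S5, S6}
  dist 2: {S7, S8, S12, S16}
  dist 3: {S2, S9, S11, S13, S14, S15}
  dist 4: {S1, S3, S10}
  -> S1 reached at distance 4
Shortest path length = 4

4
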